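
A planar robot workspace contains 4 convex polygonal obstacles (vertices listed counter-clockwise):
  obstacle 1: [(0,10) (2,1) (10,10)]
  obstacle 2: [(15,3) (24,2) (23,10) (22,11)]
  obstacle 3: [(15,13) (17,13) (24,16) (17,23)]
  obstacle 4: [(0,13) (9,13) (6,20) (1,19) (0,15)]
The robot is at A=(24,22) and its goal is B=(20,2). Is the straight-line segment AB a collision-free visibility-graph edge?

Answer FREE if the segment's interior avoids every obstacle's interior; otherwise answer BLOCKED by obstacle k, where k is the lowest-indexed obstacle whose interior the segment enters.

Obstacle 1 [(0,10) (2,1) (10,10)]:
  edge (0,10)–(2,1): clear
  edge (2,1)–(10,10): clear
  edge (10,10)–(0,10): clear
  midpoint (22,12) outside
  → clear
Obstacle 2 [(15,3) (24,2) (23,10) (22,11)]:
  edge (15,3)–(24,2): crosses AB
  edge (24,2)–(23,10): clear
  edge (23,10)–(22,11): clear
  edge (22,11)–(15,3): crosses AB
  → BLOCKED
Obstacle 3 [(15,13) (17,13) (24,16) (17,23)]:
  edge (15,13)–(17,13): clear
  edge (17,13)–(24,16): crosses AB
  edge (24,16)–(17,23): crosses AB
  edge (17,23)–(15,13): clear
  → BLOCKED
Obstacle 4 [(0,13) (9,13) (6,20) (1,19) (0,15)]:
  edge (0,13)–(9,13): clear
  edge (9,13)–(6,20): clear
  edge (6,20)–(1,19): clear
  edge (1,19)–(0,15): clear
  edge (0,15)–(0,13): clear
  midpoint (22,12) outside
  → clear

BLOCKED by obstacle 2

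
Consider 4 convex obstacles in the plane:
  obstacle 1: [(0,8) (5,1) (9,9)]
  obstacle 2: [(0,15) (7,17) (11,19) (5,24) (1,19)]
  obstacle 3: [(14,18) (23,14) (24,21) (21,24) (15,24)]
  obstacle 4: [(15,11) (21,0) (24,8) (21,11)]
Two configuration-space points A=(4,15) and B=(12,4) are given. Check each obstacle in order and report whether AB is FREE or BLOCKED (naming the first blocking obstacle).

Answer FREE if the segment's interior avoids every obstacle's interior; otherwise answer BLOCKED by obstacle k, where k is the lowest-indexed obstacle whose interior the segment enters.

BLOCKED by obstacle 1

Obstacle 1 [(0,8) (5,1) (9,9)]:
  edge (0,8)–(5,1): clear
  edge (5,1)–(9,9): crosses AB
  edge (9,9)–(0,8): crosses AB
  → BLOCKED
Obstacle 2 [(0,15) (7,17) (11,19) (5,24) (1,19)]:
  edge (0,15)–(7,17): clear
  edge (7,17)–(11,19): clear
  edge (11,19)–(5,24): clear
  edge (5,24)–(1,19): clear
  edge (1,19)–(0,15): clear
  midpoint (8,19/2) outside
  → clear
Obstacle 3 [(14,18) (23,14) (24,21) (21,24) (15,24)]:
  edge (14,18)–(23,14): clear
  edge (23,14)–(24,21): clear
  edge (24,21)–(21,24): clear
  edge (21,24)–(15,24): clear
  edge (15,24)–(14,18): clear
  midpoint (8,19/2) outside
  → clear
Obstacle 4 [(15,11) (21,0) (24,8) (21,11)]:
  edge (15,11)–(21,0): clear
  edge (21,0)–(24,8): clear
  edge (24,8)–(21,11): clear
  edge (21,11)–(15,11): clear
  midpoint (8,19/2) outside
  → clear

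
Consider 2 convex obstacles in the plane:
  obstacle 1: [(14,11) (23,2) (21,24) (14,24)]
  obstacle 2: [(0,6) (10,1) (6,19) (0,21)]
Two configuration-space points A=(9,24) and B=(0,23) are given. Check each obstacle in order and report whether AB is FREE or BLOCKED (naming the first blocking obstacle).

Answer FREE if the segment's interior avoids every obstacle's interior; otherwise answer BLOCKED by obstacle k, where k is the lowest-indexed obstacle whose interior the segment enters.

Obstacle 1 [(14,11) (23,2) (21,24) (14,24)]:
  edge (14,11)–(23,2): clear
  edge (23,2)–(21,24): clear
  edge (21,24)–(14,24): clear
  edge (14,24)–(14,11): clear
  midpoint (9/2,47/2) outside
  → clear
Obstacle 2 [(0,6) (10,1) (6,19) (0,21)]:
  edge (0,6)–(10,1): clear
  edge (10,1)–(6,19): clear
  edge (6,19)–(0,21): clear
  edge (0,21)–(0,6): clear
  midpoint (9/2,47/2) outside
  → clear

FREE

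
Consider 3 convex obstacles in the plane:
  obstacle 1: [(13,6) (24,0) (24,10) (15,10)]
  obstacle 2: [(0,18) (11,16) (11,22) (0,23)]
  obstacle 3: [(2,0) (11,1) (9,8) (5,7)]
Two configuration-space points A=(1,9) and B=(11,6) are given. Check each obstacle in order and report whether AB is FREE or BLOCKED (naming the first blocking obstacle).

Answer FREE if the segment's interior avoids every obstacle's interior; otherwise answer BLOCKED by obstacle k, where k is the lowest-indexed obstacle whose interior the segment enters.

BLOCKED by obstacle 3

Obstacle 1 [(13,6) (24,0) (24,10) (15,10)]:
  edge (13,6)–(24,0): clear
  edge (24,0)–(24,10): clear
  edge (24,10)–(15,10): clear
  edge (15,10)–(13,6): clear
  midpoint (6,15/2) outside
  → clear
Obstacle 2 [(0,18) (11,16) (11,22) (0,23)]:
  edge (0,18)–(11,16): clear
  edge (11,16)–(11,22): clear
  edge (11,22)–(0,23): clear
  edge (0,23)–(0,18): clear
  midpoint (6,15/2) outside
  → clear
Obstacle 3 [(2,0) (11,1) (9,8) (5,7)]:
  edge (2,0)–(11,1): clear
  edge (11,1)–(9,8): crosses AB
  edge (9,8)–(5,7): crosses AB
  edge (5,7)–(2,0): clear
  → BLOCKED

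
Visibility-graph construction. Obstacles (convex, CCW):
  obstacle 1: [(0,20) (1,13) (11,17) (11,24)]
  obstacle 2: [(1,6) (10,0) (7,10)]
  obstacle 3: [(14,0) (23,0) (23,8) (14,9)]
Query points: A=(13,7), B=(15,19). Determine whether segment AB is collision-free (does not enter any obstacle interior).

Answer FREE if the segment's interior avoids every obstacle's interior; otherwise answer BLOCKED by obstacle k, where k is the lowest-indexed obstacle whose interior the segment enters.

FREE

Obstacle 1 [(0,20) (1,13) (11,17) (11,24)]:
  edge (0,20)–(1,13): clear
  edge (1,13)–(11,17): clear
  edge (11,17)–(11,24): clear
  edge (11,24)–(0,20): clear
  midpoint (14,13) outside
  → clear
Obstacle 2 [(1,6) (10,0) (7,10)]:
  edge (1,6)–(10,0): clear
  edge (10,0)–(7,10): clear
  edge (7,10)–(1,6): clear
  midpoint (14,13) outside
  → clear
Obstacle 3 [(14,0) (23,0) (23,8) (14,9)]:
  edge (14,0)–(23,0): clear
  edge (23,0)–(23,8): clear
  edge (23,8)–(14,9): clear
  edge (14,9)–(14,0): clear
  midpoint (14,13) outside
  → clear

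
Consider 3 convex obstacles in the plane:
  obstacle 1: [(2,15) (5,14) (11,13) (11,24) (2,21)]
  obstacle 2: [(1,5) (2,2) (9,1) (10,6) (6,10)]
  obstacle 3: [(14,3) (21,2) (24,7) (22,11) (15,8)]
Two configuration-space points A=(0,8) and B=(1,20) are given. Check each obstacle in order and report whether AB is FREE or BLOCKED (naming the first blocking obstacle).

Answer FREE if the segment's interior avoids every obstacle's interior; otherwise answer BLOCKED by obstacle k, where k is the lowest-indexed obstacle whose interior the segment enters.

Obstacle 1 [(2,15) (5,14) (11,13) (11,24) (2,21)]:
  edge (2,15)–(5,14): clear
  edge (5,14)–(11,13): clear
  edge (11,13)–(11,24): clear
  edge (11,24)–(2,21): clear
  edge (2,21)–(2,15): clear
  midpoint (1/2,14) outside
  → clear
Obstacle 2 [(1,5) (2,2) (9,1) (10,6) (6,10)]:
  edge (1,5)–(2,2): clear
  edge (2,2)–(9,1): clear
  edge (9,1)–(10,6): clear
  edge (10,6)–(6,10): clear
  edge (6,10)–(1,5): clear
  midpoint (1/2,14) outside
  → clear
Obstacle 3 [(14,3) (21,2) (24,7) (22,11) (15,8)]:
  edge (14,3)–(21,2): clear
  edge (21,2)–(24,7): clear
  edge (24,7)–(22,11): clear
  edge (22,11)–(15,8): clear
  edge (15,8)–(14,3): clear
  midpoint (1/2,14) outside
  → clear

FREE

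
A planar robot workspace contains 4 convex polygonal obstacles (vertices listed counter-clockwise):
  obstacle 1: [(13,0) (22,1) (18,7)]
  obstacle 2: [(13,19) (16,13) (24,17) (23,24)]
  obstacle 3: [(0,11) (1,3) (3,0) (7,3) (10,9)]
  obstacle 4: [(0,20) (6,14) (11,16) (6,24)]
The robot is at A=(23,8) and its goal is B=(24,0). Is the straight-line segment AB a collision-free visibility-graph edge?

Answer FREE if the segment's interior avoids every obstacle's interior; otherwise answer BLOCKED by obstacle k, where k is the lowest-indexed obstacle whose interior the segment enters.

Obstacle 1 [(13,0) (22,1) (18,7)]:
  edge (13,0)–(22,1): clear
  edge (22,1)–(18,7): clear
  edge (18,7)–(13,0): clear
  midpoint (47/2,4) outside
  → clear
Obstacle 2 [(13,19) (16,13) (24,17) (23,24)]:
  edge (13,19)–(16,13): clear
  edge (16,13)–(24,17): clear
  edge (24,17)–(23,24): clear
  edge (23,24)–(13,19): clear
  midpoint (47/2,4) outside
  → clear
Obstacle 3 [(0,11) (1,3) (3,0) (7,3) (10,9)]:
  edge (0,11)–(1,3): clear
  edge (1,3)–(3,0): clear
  edge (3,0)–(7,3): clear
  edge (7,3)–(10,9): clear
  edge (10,9)–(0,11): clear
  midpoint (47/2,4) outside
  → clear
Obstacle 4 [(0,20) (6,14) (11,16) (6,24)]:
  edge (0,20)–(6,14): clear
  edge (6,14)–(11,16): clear
  edge (11,16)–(6,24): clear
  edge (6,24)–(0,20): clear
  midpoint (47/2,4) outside
  → clear

FREE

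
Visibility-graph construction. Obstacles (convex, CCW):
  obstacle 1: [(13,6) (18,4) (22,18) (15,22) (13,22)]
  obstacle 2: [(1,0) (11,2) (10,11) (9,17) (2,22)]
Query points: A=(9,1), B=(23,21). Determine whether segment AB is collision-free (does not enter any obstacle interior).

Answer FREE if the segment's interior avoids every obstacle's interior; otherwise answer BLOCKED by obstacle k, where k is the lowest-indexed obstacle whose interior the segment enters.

BLOCKED by obstacle 1

Obstacle 1 [(13,6) (18,4) (22,18) (15,22) (13,22)]:
  edge (13,6)–(18,4): clear
  edge (18,4)–(22,18): clear
  edge (22,18)–(15,22): crosses AB
  edge (15,22)–(13,22): clear
  edge (13,22)–(13,6): crosses AB
  → BLOCKED
Obstacle 2 [(1,0) (11,2) (10,11) (9,17) (2,22)]:
  edge (1,0)–(11,2): crosses AB
  edge (11,2)–(10,11): crosses AB
  edge (10,11)–(9,17): clear
  edge (9,17)–(2,22): clear
  edge (2,22)–(1,0): clear
  → BLOCKED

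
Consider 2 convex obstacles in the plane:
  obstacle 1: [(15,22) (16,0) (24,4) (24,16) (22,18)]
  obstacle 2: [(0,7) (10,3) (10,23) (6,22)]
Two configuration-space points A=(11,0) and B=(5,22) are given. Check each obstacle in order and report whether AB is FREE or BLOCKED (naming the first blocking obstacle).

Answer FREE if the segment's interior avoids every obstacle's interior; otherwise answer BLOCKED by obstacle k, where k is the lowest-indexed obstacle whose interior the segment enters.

BLOCKED by obstacle 2

Obstacle 1 [(15,22) (16,0) (24,4) (24,16) (22,18)]:
  edge (15,22)–(16,0): clear
  edge (16,0)–(24,4): clear
  edge (24,4)–(24,16): clear
  edge (24,16)–(22,18): clear
  edge (22,18)–(15,22): clear
  midpoint (8,11) outside
  → clear
Obstacle 2 [(0,7) (10,3) (10,23) (6,22)]:
  edge (0,7)–(10,3): clear
  edge (10,3)–(10,23): crosses AB
  edge (10,23)–(6,22): clear
  edge (6,22)–(0,7): crosses AB
  → BLOCKED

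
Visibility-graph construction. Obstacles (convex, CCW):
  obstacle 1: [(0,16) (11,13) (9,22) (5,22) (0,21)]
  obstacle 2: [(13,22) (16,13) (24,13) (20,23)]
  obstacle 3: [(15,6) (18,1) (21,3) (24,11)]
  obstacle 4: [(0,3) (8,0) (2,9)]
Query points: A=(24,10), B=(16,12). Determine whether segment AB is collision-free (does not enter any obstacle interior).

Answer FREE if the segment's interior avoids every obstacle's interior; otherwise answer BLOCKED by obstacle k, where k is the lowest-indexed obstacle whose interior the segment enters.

BLOCKED by obstacle 3

Obstacle 1 [(0,16) (11,13) (9,22) (5,22) (0,21)]:
  edge (0,16)–(11,13): clear
  edge (11,13)–(9,22): clear
  edge (9,22)–(5,22): clear
  edge (5,22)–(0,21): clear
  edge (0,21)–(0,16): clear
  midpoint (20,11) outside
  → clear
Obstacle 2 [(13,22) (16,13) (24,13) (20,23)]:
  edge (13,22)–(16,13): clear
  edge (16,13)–(24,13): clear
  edge (24,13)–(20,23): clear
  edge (20,23)–(13,22): clear
  midpoint (20,11) outside
  → clear
Obstacle 3 [(15,6) (18,1) (21,3) (24,11)]:
  edge (15,6)–(18,1): clear
  edge (18,1)–(21,3): clear
  edge (21,3)–(24,11): crosses AB
  edge (24,11)–(15,6): crosses AB
  → BLOCKED
Obstacle 4 [(0,3) (8,0) (2,9)]:
  edge (0,3)–(8,0): clear
  edge (8,0)–(2,9): clear
  edge (2,9)–(0,3): clear
  midpoint (20,11) outside
  → clear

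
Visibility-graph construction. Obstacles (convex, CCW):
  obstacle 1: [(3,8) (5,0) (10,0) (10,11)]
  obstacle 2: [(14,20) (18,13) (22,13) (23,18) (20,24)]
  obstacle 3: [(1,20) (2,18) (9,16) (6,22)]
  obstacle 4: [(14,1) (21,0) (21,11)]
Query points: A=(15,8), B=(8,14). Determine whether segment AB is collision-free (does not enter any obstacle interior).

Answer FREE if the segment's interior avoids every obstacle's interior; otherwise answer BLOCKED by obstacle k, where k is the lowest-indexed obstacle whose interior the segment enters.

Obstacle 1 [(3,8) (5,0) (10,0) (10,11)]:
  edge (3,8)–(5,0): clear
  edge (5,0)–(10,0): clear
  edge (10,0)–(10,11): clear
  edge (10,11)–(3,8): clear
  midpoint (23/2,11) outside
  → clear
Obstacle 2 [(14,20) (18,13) (22,13) (23,18) (20,24)]:
  edge (14,20)–(18,13): clear
  edge (18,13)–(22,13): clear
  edge (22,13)–(23,18): clear
  edge (23,18)–(20,24): clear
  edge (20,24)–(14,20): clear
  midpoint (23/2,11) outside
  → clear
Obstacle 3 [(1,20) (2,18) (9,16) (6,22)]:
  edge (1,20)–(2,18): clear
  edge (2,18)–(9,16): clear
  edge (9,16)–(6,22): clear
  edge (6,22)–(1,20): clear
  midpoint (23/2,11) outside
  → clear
Obstacle 4 [(14,1) (21,0) (21,11)]:
  edge (14,1)–(21,0): clear
  edge (21,0)–(21,11): clear
  edge (21,11)–(14,1): clear
  midpoint (23/2,11) outside
  → clear

FREE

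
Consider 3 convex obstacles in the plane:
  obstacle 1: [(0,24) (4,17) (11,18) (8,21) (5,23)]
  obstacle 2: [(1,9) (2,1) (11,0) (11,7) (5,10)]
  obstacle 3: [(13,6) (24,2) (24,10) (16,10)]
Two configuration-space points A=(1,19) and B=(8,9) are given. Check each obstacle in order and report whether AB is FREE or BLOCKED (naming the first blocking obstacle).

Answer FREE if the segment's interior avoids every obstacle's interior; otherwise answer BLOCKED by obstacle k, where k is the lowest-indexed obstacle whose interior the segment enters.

Obstacle 1 [(0,24) (4,17) (11,18) (8,21) (5,23)]:
  edge (0,24)–(4,17): clear
  edge (4,17)–(11,18): clear
  edge (11,18)–(8,21): clear
  edge (8,21)–(5,23): clear
  edge (5,23)–(0,24): clear
  midpoint (9/2,14) outside
  → clear
Obstacle 2 [(1,9) (2,1) (11,0) (11,7) (5,10)]:
  edge (1,9)–(2,1): clear
  edge (2,1)–(11,0): clear
  edge (11,0)–(11,7): clear
  edge (11,7)–(5,10): clear
  edge (5,10)–(1,9): clear
  midpoint (9/2,14) outside
  → clear
Obstacle 3 [(13,6) (24,2) (24,10) (16,10)]:
  edge (13,6)–(24,2): clear
  edge (24,2)–(24,10): clear
  edge (24,10)–(16,10): clear
  edge (16,10)–(13,6): clear
  midpoint (9/2,14) outside
  → clear

FREE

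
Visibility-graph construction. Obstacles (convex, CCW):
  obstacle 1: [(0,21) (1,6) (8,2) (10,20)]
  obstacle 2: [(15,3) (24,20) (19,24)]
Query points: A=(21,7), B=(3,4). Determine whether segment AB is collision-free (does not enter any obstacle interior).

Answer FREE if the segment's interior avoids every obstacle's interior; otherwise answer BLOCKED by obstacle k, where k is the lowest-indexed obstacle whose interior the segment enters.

Obstacle 1 [(0,21) (1,6) (8,2) (10,20)]:
  edge (0,21)–(1,6): clear
  edge (1,6)–(8,2): crosses AB
  edge (8,2)–(10,20): crosses AB
  edge (10,20)–(0,21): clear
  → BLOCKED
Obstacle 2 [(15,3) (24,20) (19,24)]:
  edge (15,3)–(24,20): crosses AB
  edge (24,20)–(19,24): clear
  edge (19,24)–(15,3): crosses AB
  → BLOCKED

BLOCKED by obstacle 1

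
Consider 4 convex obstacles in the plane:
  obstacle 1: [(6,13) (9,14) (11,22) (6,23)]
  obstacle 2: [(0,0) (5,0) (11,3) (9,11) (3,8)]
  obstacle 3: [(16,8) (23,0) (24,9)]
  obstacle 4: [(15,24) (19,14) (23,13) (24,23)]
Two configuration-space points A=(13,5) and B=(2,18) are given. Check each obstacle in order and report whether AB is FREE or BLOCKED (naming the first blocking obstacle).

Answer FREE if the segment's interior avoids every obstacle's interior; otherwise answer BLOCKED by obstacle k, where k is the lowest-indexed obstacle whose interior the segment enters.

Obstacle 1 [(6,13) (9,14) (11,22) (6,23)]:
  edge (6,13)–(9,14): crosses AB
  edge (9,14)–(11,22): clear
  edge (11,22)–(6,23): clear
  edge (6,23)–(6,13): crosses AB
  → BLOCKED
Obstacle 2 [(0,0) (5,0) (11,3) (9,11) (3,8)]:
  edge (0,0)–(5,0): clear
  edge (5,0)–(11,3): clear
  edge (11,3)–(9,11): crosses AB
  edge (9,11)–(3,8): crosses AB
  edge (3,8)–(0,0): clear
  → BLOCKED
Obstacle 3 [(16,8) (23,0) (24,9)]:
  edge (16,8)–(23,0): clear
  edge (23,0)–(24,9): clear
  edge (24,9)–(16,8): clear
  midpoint (15/2,23/2) outside
  → clear
Obstacle 4 [(15,24) (19,14) (23,13) (24,23)]:
  edge (15,24)–(19,14): clear
  edge (19,14)–(23,13): clear
  edge (23,13)–(24,23): clear
  edge (24,23)–(15,24): clear
  midpoint (15/2,23/2) outside
  → clear

BLOCKED by obstacle 1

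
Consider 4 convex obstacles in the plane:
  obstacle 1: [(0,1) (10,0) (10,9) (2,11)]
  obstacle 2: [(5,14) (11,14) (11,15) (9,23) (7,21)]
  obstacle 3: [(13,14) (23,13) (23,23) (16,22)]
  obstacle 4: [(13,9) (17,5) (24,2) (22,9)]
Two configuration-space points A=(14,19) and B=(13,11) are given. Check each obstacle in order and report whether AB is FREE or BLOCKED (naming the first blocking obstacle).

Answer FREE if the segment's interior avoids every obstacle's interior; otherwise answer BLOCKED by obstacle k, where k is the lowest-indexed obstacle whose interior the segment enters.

BLOCKED by obstacle 3

Obstacle 1 [(0,1) (10,0) (10,9) (2,11)]:
  edge (0,1)–(10,0): clear
  edge (10,0)–(10,9): clear
  edge (10,9)–(2,11): clear
  edge (2,11)–(0,1): clear
  midpoint (27/2,15) outside
  → clear
Obstacle 2 [(5,14) (11,14) (11,15) (9,23) (7,21)]:
  edge (5,14)–(11,14): clear
  edge (11,14)–(11,15): clear
  edge (11,15)–(9,23): clear
  edge (9,23)–(7,21): clear
  edge (7,21)–(5,14): clear
  midpoint (27/2,15) outside
  → clear
Obstacle 3 [(13,14) (23,13) (23,23) (16,22)]:
  edge (13,14)–(23,13): crosses AB
  edge (23,13)–(23,23): clear
  edge (23,23)–(16,22): clear
  edge (16,22)–(13,14): crosses AB
  → BLOCKED
Obstacle 4 [(13,9) (17,5) (24,2) (22,9)]:
  edge (13,9)–(17,5): clear
  edge (17,5)–(24,2): clear
  edge (24,2)–(22,9): clear
  edge (22,9)–(13,9): clear
  midpoint (27/2,15) outside
  → clear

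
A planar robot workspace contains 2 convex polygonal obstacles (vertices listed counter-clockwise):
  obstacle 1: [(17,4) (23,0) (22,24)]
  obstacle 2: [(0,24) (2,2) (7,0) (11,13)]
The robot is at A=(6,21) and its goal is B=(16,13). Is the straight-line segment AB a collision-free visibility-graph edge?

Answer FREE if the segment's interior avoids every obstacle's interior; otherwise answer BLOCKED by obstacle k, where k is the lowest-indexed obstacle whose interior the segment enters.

Obstacle 1 [(17,4) (23,0) (22,24)]:
  edge (17,4)–(23,0): clear
  edge (23,0)–(22,24): clear
  edge (22,24)–(17,4): clear
  midpoint (11,17) outside
  → clear
Obstacle 2 [(0,24) (2,2) (7,0) (11,13)]:
  edge (0,24)–(2,2): clear
  edge (2,2)–(7,0): clear
  edge (7,0)–(11,13): clear
  edge (11,13)–(0,24): clear
  midpoint (11,17) outside
  → clear

FREE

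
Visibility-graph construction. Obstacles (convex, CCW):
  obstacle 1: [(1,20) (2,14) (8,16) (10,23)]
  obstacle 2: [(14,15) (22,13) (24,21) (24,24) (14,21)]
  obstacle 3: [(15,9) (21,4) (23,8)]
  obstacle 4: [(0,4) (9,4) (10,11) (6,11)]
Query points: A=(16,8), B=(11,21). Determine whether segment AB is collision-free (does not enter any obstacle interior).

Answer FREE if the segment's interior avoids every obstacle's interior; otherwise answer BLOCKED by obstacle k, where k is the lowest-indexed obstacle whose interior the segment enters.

Obstacle 1 [(1,20) (2,14) (8,16) (10,23)]:
  edge (1,20)–(2,14): clear
  edge (2,14)–(8,16): clear
  edge (8,16)–(10,23): clear
  edge (10,23)–(1,20): clear
  midpoint (27/2,29/2) outside
  → clear
Obstacle 2 [(14,15) (22,13) (24,21) (24,24) (14,21)]:
  edge (14,15)–(22,13): clear
  edge (22,13)–(24,21): clear
  edge (24,21)–(24,24): clear
  edge (24,24)–(14,21): clear
  edge (14,21)–(14,15): clear
  midpoint (27/2,29/2) outside
  → clear
Obstacle 3 [(15,9) (21,4) (23,8)]:
  edge (15,9)–(21,4): crosses AB
  edge (21,4)–(23,8): clear
  edge (23,8)–(15,9): crosses AB
  → BLOCKED
Obstacle 4 [(0,4) (9,4) (10,11) (6,11)]:
  edge (0,4)–(9,4): clear
  edge (9,4)–(10,11): clear
  edge (10,11)–(6,11): clear
  edge (6,11)–(0,4): clear
  midpoint (27/2,29/2) outside
  → clear

BLOCKED by obstacle 3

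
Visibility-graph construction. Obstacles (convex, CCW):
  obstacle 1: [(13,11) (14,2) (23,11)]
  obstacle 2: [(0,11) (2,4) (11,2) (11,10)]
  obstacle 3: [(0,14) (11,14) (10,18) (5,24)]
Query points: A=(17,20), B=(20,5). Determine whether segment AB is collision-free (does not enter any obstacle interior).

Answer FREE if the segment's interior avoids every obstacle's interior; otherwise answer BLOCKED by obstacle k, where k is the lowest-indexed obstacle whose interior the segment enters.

BLOCKED by obstacle 1

Obstacle 1 [(13,11) (14,2) (23,11)]:
  edge (13,11)–(14,2): clear
  edge (14,2)–(23,11): crosses AB
  edge (23,11)–(13,11): crosses AB
  → BLOCKED
Obstacle 2 [(0,11) (2,4) (11,2) (11,10)]:
  edge (0,11)–(2,4): clear
  edge (2,4)–(11,2): clear
  edge (11,2)–(11,10): clear
  edge (11,10)–(0,11): clear
  midpoint (37/2,25/2) outside
  → clear
Obstacle 3 [(0,14) (11,14) (10,18) (5,24)]:
  edge (0,14)–(11,14): clear
  edge (11,14)–(10,18): clear
  edge (10,18)–(5,24): clear
  edge (5,24)–(0,14): clear
  midpoint (37/2,25/2) outside
  → clear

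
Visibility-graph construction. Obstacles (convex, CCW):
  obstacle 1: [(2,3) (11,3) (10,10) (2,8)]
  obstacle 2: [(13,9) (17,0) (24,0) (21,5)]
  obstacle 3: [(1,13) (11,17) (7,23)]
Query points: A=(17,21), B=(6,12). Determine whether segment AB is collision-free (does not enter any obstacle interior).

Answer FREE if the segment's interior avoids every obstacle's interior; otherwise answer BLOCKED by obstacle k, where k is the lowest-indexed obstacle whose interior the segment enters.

FREE

Obstacle 1 [(2,3) (11,3) (10,10) (2,8)]:
  edge (2,3)–(11,3): clear
  edge (11,3)–(10,10): clear
  edge (10,10)–(2,8): clear
  edge (2,8)–(2,3): clear
  midpoint (23/2,33/2) outside
  → clear
Obstacle 2 [(13,9) (17,0) (24,0) (21,5)]:
  edge (13,9)–(17,0): clear
  edge (17,0)–(24,0): clear
  edge (24,0)–(21,5): clear
  edge (21,5)–(13,9): clear
  midpoint (23/2,33/2) outside
  → clear
Obstacle 3 [(1,13) (11,17) (7,23)]:
  edge (1,13)–(11,17): clear
  edge (11,17)–(7,23): clear
  edge (7,23)–(1,13): clear
  midpoint (23/2,33/2) outside
  → clear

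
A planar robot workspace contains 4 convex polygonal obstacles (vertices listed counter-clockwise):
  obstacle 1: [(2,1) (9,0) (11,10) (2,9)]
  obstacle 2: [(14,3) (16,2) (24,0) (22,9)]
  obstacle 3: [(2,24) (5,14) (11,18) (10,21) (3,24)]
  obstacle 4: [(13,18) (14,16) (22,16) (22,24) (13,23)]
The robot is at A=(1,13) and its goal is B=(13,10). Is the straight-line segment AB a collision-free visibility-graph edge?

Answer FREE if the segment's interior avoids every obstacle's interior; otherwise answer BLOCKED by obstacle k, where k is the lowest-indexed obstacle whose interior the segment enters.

Obstacle 1 [(2,1) (9,0) (11,10) (2,9)]:
  edge (2,1)–(9,0): clear
  edge (9,0)–(11,10): clear
  edge (11,10)–(2,9): clear
  edge (2,9)–(2,1): clear
  midpoint (7,23/2) outside
  → clear
Obstacle 2 [(14,3) (16,2) (24,0) (22,9)]:
  edge (14,3)–(16,2): clear
  edge (16,2)–(24,0): clear
  edge (24,0)–(22,9): clear
  edge (22,9)–(14,3): clear
  midpoint (7,23/2) outside
  → clear
Obstacle 3 [(2,24) (5,14) (11,18) (10,21) (3,24)]:
  edge (2,24)–(5,14): clear
  edge (5,14)–(11,18): clear
  edge (11,18)–(10,21): clear
  edge (10,21)–(3,24): clear
  edge (3,24)–(2,24): clear
  midpoint (7,23/2) outside
  → clear
Obstacle 4 [(13,18) (14,16) (22,16) (22,24) (13,23)]:
  edge (13,18)–(14,16): clear
  edge (14,16)–(22,16): clear
  edge (22,16)–(22,24): clear
  edge (22,24)–(13,23): clear
  edge (13,23)–(13,18): clear
  midpoint (7,23/2) outside
  → clear

FREE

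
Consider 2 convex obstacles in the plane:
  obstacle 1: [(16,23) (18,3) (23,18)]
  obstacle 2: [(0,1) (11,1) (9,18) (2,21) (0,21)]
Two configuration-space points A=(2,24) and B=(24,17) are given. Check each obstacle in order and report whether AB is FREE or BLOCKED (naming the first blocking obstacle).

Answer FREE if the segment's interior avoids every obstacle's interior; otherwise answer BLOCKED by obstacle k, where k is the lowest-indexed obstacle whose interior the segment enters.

Obstacle 1 [(16,23) (18,3) (23,18)]:
  edge (16,23)–(18,3): crosses AB
  edge (18,3)–(23,18): crosses AB
  edge (23,18)–(16,23): clear
  → BLOCKED
Obstacle 2 [(0,1) (11,1) (9,18) (2,21) (0,21)]:
  edge (0,1)–(11,1): clear
  edge (11,1)–(9,18): clear
  edge (9,18)–(2,21): clear
  edge (2,21)–(0,21): clear
  edge (0,21)–(0,1): clear
  midpoint (13,41/2) outside
  → clear

BLOCKED by obstacle 1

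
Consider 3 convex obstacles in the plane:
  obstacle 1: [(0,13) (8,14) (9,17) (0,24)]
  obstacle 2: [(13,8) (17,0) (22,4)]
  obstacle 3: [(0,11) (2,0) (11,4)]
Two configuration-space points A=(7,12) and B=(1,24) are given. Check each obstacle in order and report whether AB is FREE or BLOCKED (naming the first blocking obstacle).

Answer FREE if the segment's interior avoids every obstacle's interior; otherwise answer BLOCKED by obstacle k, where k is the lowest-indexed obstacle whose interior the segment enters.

Obstacle 1 [(0,13) (8,14) (9,17) (0,24)]:
  edge (0,13)–(8,14): crosses AB
  edge (8,14)–(9,17): clear
  edge (9,17)–(0,24): crosses AB
  edge (0,24)–(0,13): clear
  → BLOCKED
Obstacle 2 [(13,8) (17,0) (22,4)]:
  edge (13,8)–(17,0): clear
  edge (17,0)–(22,4): clear
  edge (22,4)–(13,8): clear
  midpoint (4,18) outside
  → clear
Obstacle 3 [(0,11) (2,0) (11,4)]:
  edge (0,11)–(2,0): clear
  edge (2,0)–(11,4): clear
  edge (11,4)–(0,11): clear
  midpoint (4,18) outside
  → clear

BLOCKED by obstacle 1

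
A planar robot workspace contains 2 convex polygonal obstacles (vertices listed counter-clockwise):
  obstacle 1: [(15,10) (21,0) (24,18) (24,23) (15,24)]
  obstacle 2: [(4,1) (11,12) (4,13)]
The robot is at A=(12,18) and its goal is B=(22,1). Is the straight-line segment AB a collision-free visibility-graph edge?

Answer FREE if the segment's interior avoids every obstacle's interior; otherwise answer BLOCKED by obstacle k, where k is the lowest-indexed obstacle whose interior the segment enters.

Obstacle 1 [(15,10) (21,0) (24,18) (24,23) (15,24)]:
  edge (15,10)–(21,0): clear
  edge (21,0)–(24,18): crosses AB
  edge (24,18)–(24,23): clear
  edge (24,23)–(15,24): clear
  edge (15,24)–(15,10): crosses AB
  → BLOCKED
Obstacle 2 [(4,1) (11,12) (4,13)]:
  edge (4,1)–(11,12): clear
  edge (11,12)–(4,13): clear
  edge (4,13)–(4,1): clear
  midpoint (17,19/2) outside
  → clear

BLOCKED by obstacle 1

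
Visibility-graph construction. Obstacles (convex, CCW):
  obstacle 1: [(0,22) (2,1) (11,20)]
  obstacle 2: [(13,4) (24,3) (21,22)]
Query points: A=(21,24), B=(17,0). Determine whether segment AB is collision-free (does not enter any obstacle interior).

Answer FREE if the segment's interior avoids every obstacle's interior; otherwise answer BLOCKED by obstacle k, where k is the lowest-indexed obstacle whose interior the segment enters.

BLOCKED by obstacle 2

Obstacle 1 [(0,22) (2,1) (11,20)]:
  edge (0,22)–(2,1): clear
  edge (2,1)–(11,20): clear
  edge (11,20)–(0,22): clear
  midpoint (19,12) outside
  → clear
Obstacle 2 [(13,4) (24,3) (21,22)]:
  edge (13,4)–(24,3): crosses AB
  edge (24,3)–(21,22): clear
  edge (21,22)–(13,4): crosses AB
  → BLOCKED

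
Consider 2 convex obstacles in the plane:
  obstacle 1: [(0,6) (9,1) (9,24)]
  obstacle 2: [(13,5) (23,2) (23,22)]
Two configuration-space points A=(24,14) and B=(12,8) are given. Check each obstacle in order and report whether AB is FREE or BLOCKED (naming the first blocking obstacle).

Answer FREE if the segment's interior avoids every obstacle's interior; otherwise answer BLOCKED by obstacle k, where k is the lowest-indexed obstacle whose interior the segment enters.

Obstacle 1 [(0,6) (9,1) (9,24)]:
  edge (0,6)–(9,1): clear
  edge (9,1)–(9,24): clear
  edge (9,24)–(0,6): clear
  midpoint (18,11) outside
  → clear
Obstacle 2 [(13,5) (23,2) (23,22)]:
  edge (13,5)–(23,2): clear
  edge (23,2)–(23,22): crosses AB
  edge (23,22)–(13,5): crosses AB
  → BLOCKED

BLOCKED by obstacle 2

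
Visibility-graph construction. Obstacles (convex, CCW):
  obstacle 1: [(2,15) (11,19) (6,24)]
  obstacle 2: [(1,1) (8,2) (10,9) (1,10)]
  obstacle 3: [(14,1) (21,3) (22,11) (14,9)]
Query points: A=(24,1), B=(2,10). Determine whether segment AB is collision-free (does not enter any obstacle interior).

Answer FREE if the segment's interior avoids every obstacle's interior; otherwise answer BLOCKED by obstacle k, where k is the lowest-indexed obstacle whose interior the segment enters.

BLOCKED by obstacle 2

Obstacle 1 [(2,15) (11,19) (6,24)]:
  edge (2,15)–(11,19): clear
  edge (11,19)–(6,24): clear
  edge (6,24)–(2,15): clear
  midpoint (13,11/2) outside
  → clear
Obstacle 2 [(1,1) (8,2) (10,9) (1,10)]:
  edge (1,1)–(8,2): clear
  edge (8,2)–(10,9): crosses AB
  edge (10,9)–(1,10): crosses AB
  edge (1,10)–(1,1): clear
  → BLOCKED
Obstacle 3 [(14,1) (21,3) (22,11) (14,9)]:
  edge (14,1)–(21,3): crosses AB
  edge (21,3)–(22,11): clear
  edge (22,11)–(14,9): clear
  edge (14,9)–(14,1): crosses AB
  → BLOCKED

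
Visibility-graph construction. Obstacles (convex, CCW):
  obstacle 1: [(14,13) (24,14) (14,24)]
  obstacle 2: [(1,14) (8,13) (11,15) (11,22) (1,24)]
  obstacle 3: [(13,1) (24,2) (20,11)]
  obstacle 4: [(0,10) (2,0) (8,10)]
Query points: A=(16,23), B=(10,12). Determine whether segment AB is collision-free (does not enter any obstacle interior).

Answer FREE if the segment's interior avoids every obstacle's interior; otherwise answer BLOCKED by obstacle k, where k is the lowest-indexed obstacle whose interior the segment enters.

Obstacle 1 [(14,13) (24,14) (14,24)]:
  edge (14,13)–(24,14): clear
  edge (24,14)–(14,24): crosses AB
  edge (14,24)–(14,13): crosses AB
  → BLOCKED
Obstacle 2 [(1,14) (8,13) (11,15) (11,22) (1,24)]:
  edge (1,14)–(8,13): clear
  edge (8,13)–(11,15): clear
  edge (11,15)–(11,22): clear
  edge (11,22)–(1,24): clear
  edge (1,24)–(1,14): clear
  midpoint (13,35/2) outside
  → clear
Obstacle 3 [(13,1) (24,2) (20,11)]:
  edge (13,1)–(24,2): clear
  edge (24,2)–(20,11): clear
  edge (20,11)–(13,1): clear
  midpoint (13,35/2) outside
  → clear
Obstacle 4 [(0,10) (2,0) (8,10)]:
  edge (0,10)–(2,0): clear
  edge (2,0)–(8,10): clear
  edge (8,10)–(0,10): clear
  midpoint (13,35/2) outside
  → clear

BLOCKED by obstacle 1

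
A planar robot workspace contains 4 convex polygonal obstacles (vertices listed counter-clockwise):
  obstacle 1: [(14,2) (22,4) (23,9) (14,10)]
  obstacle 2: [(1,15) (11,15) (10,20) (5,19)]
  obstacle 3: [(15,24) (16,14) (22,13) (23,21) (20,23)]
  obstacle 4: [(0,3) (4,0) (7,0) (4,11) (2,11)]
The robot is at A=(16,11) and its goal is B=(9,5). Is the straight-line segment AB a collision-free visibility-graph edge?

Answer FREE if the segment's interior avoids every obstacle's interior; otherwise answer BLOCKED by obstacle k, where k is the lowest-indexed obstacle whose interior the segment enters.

BLOCKED by obstacle 1

Obstacle 1 [(14,2) (22,4) (23,9) (14,10)]:
  edge (14,2)–(22,4): clear
  edge (22,4)–(23,9): clear
  edge (23,9)–(14,10): crosses AB
  edge (14,10)–(14,2): crosses AB
  → BLOCKED
Obstacle 2 [(1,15) (11,15) (10,20) (5,19)]:
  edge (1,15)–(11,15): clear
  edge (11,15)–(10,20): clear
  edge (10,20)–(5,19): clear
  edge (5,19)–(1,15): clear
  midpoint (25/2,8) outside
  → clear
Obstacle 3 [(15,24) (16,14) (22,13) (23,21) (20,23)]:
  edge (15,24)–(16,14): clear
  edge (16,14)–(22,13): clear
  edge (22,13)–(23,21): clear
  edge (23,21)–(20,23): clear
  edge (20,23)–(15,24): clear
  midpoint (25/2,8) outside
  → clear
Obstacle 4 [(0,3) (4,0) (7,0) (4,11) (2,11)]:
  edge (0,3)–(4,0): clear
  edge (4,0)–(7,0): clear
  edge (7,0)–(4,11): clear
  edge (4,11)–(2,11): clear
  edge (2,11)–(0,3): clear
  midpoint (25/2,8) outside
  → clear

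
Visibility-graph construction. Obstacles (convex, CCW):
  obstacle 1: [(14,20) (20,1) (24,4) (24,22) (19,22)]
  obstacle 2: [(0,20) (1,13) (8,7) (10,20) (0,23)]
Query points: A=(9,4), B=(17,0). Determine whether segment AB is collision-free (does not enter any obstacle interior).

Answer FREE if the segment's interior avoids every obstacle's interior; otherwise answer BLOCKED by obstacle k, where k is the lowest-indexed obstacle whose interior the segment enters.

Obstacle 1 [(14,20) (20,1) (24,4) (24,22) (19,22)]:
  edge (14,20)–(20,1): clear
  edge (20,1)–(24,4): clear
  edge (24,4)–(24,22): clear
  edge (24,22)–(19,22): clear
  edge (19,22)–(14,20): clear
  midpoint (13,2) outside
  → clear
Obstacle 2 [(0,20) (1,13) (8,7) (10,20) (0,23)]:
  edge (0,20)–(1,13): clear
  edge (1,13)–(8,7): clear
  edge (8,7)–(10,20): clear
  edge (10,20)–(0,23): clear
  edge (0,23)–(0,20): clear
  midpoint (13,2) outside
  → clear

FREE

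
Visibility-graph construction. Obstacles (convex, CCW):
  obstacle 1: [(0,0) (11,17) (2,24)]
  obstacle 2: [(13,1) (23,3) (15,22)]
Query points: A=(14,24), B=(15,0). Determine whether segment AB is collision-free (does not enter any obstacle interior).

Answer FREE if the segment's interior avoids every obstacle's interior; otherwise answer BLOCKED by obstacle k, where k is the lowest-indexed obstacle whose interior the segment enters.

Obstacle 1 [(0,0) (11,17) (2,24)]:
  edge (0,0)–(11,17): clear
  edge (11,17)–(2,24): clear
  edge (2,24)–(0,0): clear
  midpoint (29/2,12) outside
  → clear
Obstacle 2 [(13,1) (23,3) (15,22)]:
  edge (13,1)–(23,3): crosses AB
  edge (23,3)–(15,22): clear
  edge (15,22)–(13,1): crosses AB
  → BLOCKED

BLOCKED by obstacle 2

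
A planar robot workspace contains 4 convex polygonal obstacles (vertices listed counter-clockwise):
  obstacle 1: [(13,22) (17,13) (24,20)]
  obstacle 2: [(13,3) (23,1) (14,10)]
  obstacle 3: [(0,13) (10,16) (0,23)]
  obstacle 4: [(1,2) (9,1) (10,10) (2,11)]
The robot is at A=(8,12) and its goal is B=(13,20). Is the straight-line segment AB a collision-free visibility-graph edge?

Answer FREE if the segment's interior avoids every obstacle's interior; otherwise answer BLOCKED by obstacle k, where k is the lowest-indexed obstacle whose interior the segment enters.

FREE

Obstacle 1 [(13,22) (17,13) (24,20)]:
  edge (13,22)–(17,13): clear
  edge (17,13)–(24,20): clear
  edge (24,20)–(13,22): clear
  midpoint (21/2,16) outside
  → clear
Obstacle 2 [(13,3) (23,1) (14,10)]:
  edge (13,3)–(23,1): clear
  edge (23,1)–(14,10): clear
  edge (14,10)–(13,3): clear
  midpoint (21/2,16) outside
  → clear
Obstacle 3 [(0,13) (10,16) (0,23)]:
  edge (0,13)–(10,16): clear
  edge (10,16)–(0,23): clear
  edge (0,23)–(0,13): clear
  midpoint (21/2,16) outside
  → clear
Obstacle 4 [(1,2) (9,1) (10,10) (2,11)]:
  edge (1,2)–(9,1): clear
  edge (9,1)–(10,10): clear
  edge (10,10)–(2,11): clear
  edge (2,11)–(1,2): clear
  midpoint (21/2,16) outside
  → clear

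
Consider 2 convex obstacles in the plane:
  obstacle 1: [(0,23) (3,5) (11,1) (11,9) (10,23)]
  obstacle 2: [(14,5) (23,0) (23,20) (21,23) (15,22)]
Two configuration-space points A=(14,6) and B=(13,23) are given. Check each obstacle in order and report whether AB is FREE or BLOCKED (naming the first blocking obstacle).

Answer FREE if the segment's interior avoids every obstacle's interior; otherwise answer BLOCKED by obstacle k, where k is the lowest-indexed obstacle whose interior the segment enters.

FREE

Obstacle 1 [(0,23) (3,5) (11,1) (11,9) (10,23)]:
  edge (0,23)–(3,5): clear
  edge (3,5)–(11,1): clear
  edge (11,1)–(11,9): clear
  edge (11,9)–(10,23): clear
  edge (10,23)–(0,23): clear
  midpoint (27/2,29/2) outside
  → clear
Obstacle 2 [(14,5) (23,0) (23,20) (21,23) (15,22)]:
  edge (14,5)–(23,0): clear
  edge (23,0)–(23,20): clear
  edge (23,20)–(21,23): clear
  edge (21,23)–(15,22): clear
  edge (15,22)–(14,5): clear
  midpoint (27/2,29/2) outside
  → clear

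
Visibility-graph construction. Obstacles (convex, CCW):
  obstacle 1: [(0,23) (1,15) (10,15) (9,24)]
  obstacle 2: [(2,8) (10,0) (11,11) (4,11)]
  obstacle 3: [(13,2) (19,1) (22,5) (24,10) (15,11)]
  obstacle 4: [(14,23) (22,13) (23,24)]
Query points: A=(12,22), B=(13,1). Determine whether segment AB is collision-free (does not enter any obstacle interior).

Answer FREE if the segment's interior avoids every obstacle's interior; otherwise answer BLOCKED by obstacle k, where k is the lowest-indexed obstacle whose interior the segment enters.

FREE

Obstacle 1 [(0,23) (1,15) (10,15) (9,24)]:
  edge (0,23)–(1,15): clear
  edge (1,15)–(10,15): clear
  edge (10,15)–(9,24): clear
  edge (9,24)–(0,23): clear
  midpoint (25/2,23/2) outside
  → clear
Obstacle 2 [(2,8) (10,0) (11,11) (4,11)]:
  edge (2,8)–(10,0): clear
  edge (10,0)–(11,11): clear
  edge (11,11)–(4,11): clear
  edge (4,11)–(2,8): clear
  midpoint (25/2,23/2) outside
  → clear
Obstacle 3 [(13,2) (19,1) (22,5) (24,10) (15,11)]:
  edge (13,2)–(19,1): clear
  edge (19,1)–(22,5): clear
  edge (22,5)–(24,10): clear
  edge (24,10)–(15,11): clear
  edge (15,11)–(13,2): clear
  midpoint (25/2,23/2) outside
  → clear
Obstacle 4 [(14,23) (22,13) (23,24)]:
  edge (14,23)–(22,13): clear
  edge (22,13)–(23,24): clear
  edge (23,24)–(14,23): clear
  midpoint (25/2,23/2) outside
  → clear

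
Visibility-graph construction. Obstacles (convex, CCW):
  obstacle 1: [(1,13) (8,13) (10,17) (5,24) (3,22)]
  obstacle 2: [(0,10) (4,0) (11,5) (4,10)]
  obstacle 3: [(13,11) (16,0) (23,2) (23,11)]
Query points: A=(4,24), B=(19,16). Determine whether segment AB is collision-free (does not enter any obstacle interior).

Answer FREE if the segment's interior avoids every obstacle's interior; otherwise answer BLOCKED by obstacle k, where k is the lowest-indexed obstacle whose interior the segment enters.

Obstacle 1 [(1,13) (8,13) (10,17) (5,24) (3,22)]:
  edge (1,13)–(8,13): clear
  edge (8,13)–(10,17): clear
  edge (10,17)–(5,24): crosses AB
  edge (5,24)–(3,22): crosses AB
  edge (3,22)–(1,13): clear
  → BLOCKED
Obstacle 2 [(0,10) (4,0) (11,5) (4,10)]:
  edge (0,10)–(4,0): clear
  edge (4,0)–(11,5): clear
  edge (11,5)–(4,10): clear
  edge (4,10)–(0,10): clear
  midpoint (23/2,20) outside
  → clear
Obstacle 3 [(13,11) (16,0) (23,2) (23,11)]:
  edge (13,11)–(16,0): clear
  edge (16,0)–(23,2): clear
  edge (23,2)–(23,11): clear
  edge (23,11)–(13,11): clear
  midpoint (23/2,20) outside
  → clear

BLOCKED by obstacle 1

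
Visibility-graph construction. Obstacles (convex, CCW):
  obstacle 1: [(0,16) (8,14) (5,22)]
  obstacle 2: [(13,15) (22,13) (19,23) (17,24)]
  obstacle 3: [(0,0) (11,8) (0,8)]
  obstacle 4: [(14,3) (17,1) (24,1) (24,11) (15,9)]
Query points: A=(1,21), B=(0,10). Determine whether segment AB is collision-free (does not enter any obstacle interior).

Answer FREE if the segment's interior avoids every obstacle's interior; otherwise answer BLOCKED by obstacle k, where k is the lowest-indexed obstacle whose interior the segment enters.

BLOCKED by obstacle 1

Obstacle 1 [(0,16) (8,14) (5,22)]:
  edge (0,16)–(8,14): crosses AB
  edge (8,14)–(5,22): clear
  edge (5,22)–(0,16): crosses AB
  → BLOCKED
Obstacle 2 [(13,15) (22,13) (19,23) (17,24)]:
  edge (13,15)–(22,13): clear
  edge (22,13)–(19,23): clear
  edge (19,23)–(17,24): clear
  edge (17,24)–(13,15): clear
  midpoint (1/2,31/2) outside
  → clear
Obstacle 3 [(0,0) (11,8) (0,8)]:
  edge (0,0)–(11,8): clear
  edge (11,8)–(0,8): clear
  edge (0,8)–(0,0): clear
  midpoint (1/2,31/2) outside
  → clear
Obstacle 4 [(14,3) (17,1) (24,1) (24,11) (15,9)]:
  edge (14,3)–(17,1): clear
  edge (17,1)–(24,1): clear
  edge (24,1)–(24,11): clear
  edge (24,11)–(15,9): clear
  edge (15,9)–(14,3): clear
  midpoint (1/2,31/2) outside
  → clear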